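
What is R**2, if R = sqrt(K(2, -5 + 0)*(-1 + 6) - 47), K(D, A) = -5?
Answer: -72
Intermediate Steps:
R = 6*I*sqrt(2) (R = sqrt(-5*(-1 + 6) - 47) = sqrt(-5*5 - 47) = sqrt(-25 - 47) = sqrt(-72) = 6*I*sqrt(2) ≈ 8.4853*I)
R**2 = (6*I*sqrt(2))**2 = -72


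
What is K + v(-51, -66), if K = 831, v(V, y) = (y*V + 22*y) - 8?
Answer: 2737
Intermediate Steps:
v(V, y) = -8 + 22*y + V*y (v(V, y) = (V*y + 22*y) - 8 = (22*y + V*y) - 8 = -8 + 22*y + V*y)
K + v(-51, -66) = 831 + (-8 + 22*(-66) - 51*(-66)) = 831 + (-8 - 1452 + 3366) = 831 + 1906 = 2737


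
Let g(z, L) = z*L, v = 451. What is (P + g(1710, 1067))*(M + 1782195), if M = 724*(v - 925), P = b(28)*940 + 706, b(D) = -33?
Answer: 2581968474864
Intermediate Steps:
g(z, L) = L*z
P = -30314 (P = -33*940 + 706 = -31020 + 706 = -30314)
M = -343176 (M = 724*(451 - 925) = 724*(-474) = -343176)
(P + g(1710, 1067))*(M + 1782195) = (-30314 + 1067*1710)*(-343176 + 1782195) = (-30314 + 1824570)*1439019 = 1794256*1439019 = 2581968474864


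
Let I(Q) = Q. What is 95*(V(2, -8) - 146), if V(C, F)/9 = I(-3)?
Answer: -16435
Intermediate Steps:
V(C, F) = -27 (V(C, F) = 9*(-3) = -27)
95*(V(2, -8) - 146) = 95*(-27 - 146) = 95*(-173) = -16435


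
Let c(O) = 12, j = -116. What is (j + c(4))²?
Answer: 10816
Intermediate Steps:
(j + c(4))² = (-116 + 12)² = (-104)² = 10816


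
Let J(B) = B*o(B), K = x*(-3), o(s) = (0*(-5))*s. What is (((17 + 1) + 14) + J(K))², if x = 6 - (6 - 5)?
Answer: 1024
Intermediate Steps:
x = 5 (x = 6 - 1*1 = 6 - 1 = 5)
o(s) = 0 (o(s) = 0*s = 0)
K = -15 (K = 5*(-3) = -15)
J(B) = 0 (J(B) = B*0 = 0)
(((17 + 1) + 14) + J(K))² = (((17 + 1) + 14) + 0)² = ((18 + 14) + 0)² = (32 + 0)² = 32² = 1024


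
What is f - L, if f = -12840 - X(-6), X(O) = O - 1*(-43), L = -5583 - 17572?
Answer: 10278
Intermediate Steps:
L = -23155
X(O) = 43 + O (X(O) = O + 43 = 43 + O)
f = -12877 (f = -12840 - (43 - 6) = -12840 - 1*37 = -12840 - 37 = -12877)
f - L = -12877 - 1*(-23155) = -12877 + 23155 = 10278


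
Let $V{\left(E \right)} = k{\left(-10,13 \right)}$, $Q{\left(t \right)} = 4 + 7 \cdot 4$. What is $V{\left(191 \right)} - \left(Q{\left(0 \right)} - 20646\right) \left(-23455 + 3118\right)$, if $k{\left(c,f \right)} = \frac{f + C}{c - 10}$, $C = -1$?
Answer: $- \frac{2096134593}{5} \approx -4.1923 \cdot 10^{8}$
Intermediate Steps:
$Q{\left(t \right)} = 32$ ($Q{\left(t \right)} = 4 + 28 = 32$)
$k{\left(c,f \right)} = \frac{-1 + f}{-10 + c}$ ($k{\left(c,f \right)} = \frac{f - 1}{c - 10} = \frac{-1 + f}{-10 + c}$)
$V{\left(E \right)} = - \frac{3}{5}$ ($V{\left(E \right)} = \frac{-1 + 13}{-10 - 10} = \frac{1}{-20} \cdot 12 = \left(- \frac{1}{20}\right) 12 = - \frac{3}{5}$)
$V{\left(191 \right)} - \left(Q{\left(0 \right)} - 20646\right) \left(-23455 + 3118\right) = - \frac{3}{5} - \left(32 - 20646\right) \left(-23455 + 3118\right) = - \frac{3}{5} - \left(-20614\right) \left(-20337\right) = - \frac{3}{5} - 419226918 = - \frac{2096134593}{5}$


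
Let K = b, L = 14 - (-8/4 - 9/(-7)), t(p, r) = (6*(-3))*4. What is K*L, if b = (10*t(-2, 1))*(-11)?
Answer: 815760/7 ≈ 1.1654e+5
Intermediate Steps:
t(p, r) = -72 (t(p, r) = -18*4 = -72)
b = 7920 (b = (10*(-72))*(-11) = -720*(-11) = 7920)
L = 103/7 (L = 14 - (-8*¼ - 9*(-⅐)) = 14 - (-2 + 9/7) = 14 - 1*(-5/7) = 14 + 5/7 = 103/7 ≈ 14.714)
K = 7920
K*L = 7920*(103/7) = 815760/7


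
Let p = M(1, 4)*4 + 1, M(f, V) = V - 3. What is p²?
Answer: 25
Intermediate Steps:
M(f, V) = -3 + V
p = 5 (p = (-3 + 4)*4 + 1 = 1*4 + 1 = 4 + 1 = 5)
p² = 5² = 25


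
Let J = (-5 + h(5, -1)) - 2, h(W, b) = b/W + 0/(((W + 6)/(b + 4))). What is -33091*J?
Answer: 1191276/5 ≈ 2.3826e+5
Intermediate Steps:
h(W, b) = b/W (h(W, b) = b/W + 0/(((6 + W)/(4 + b))) = b/W + 0*((4 + b)/(6 + W)) = b/W + 0 = b/W)
J = -36/5 (J = (-5 - 1/5) - 2 = (-5 - 1*⅕) - 2 = (-5 - ⅕) - 2 = -26/5 - 2 = -36/5 ≈ -7.2000)
-33091*J = -33091*(-36/5) = 1191276/5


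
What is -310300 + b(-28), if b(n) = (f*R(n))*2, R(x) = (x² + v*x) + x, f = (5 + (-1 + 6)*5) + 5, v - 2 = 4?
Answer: -269140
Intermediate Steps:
v = 6 (v = 2 + 4 = 6)
f = 35 (f = (5 + 5*5) + 5 = (5 + 25) + 5 = 30 + 5 = 35)
R(x) = x² + 7*x (R(x) = (x² + 6*x) + x = x² + 7*x)
b(n) = 70*n*(7 + n) (b(n) = (35*(n*(7 + n)))*2 = (35*n*(7 + n))*2 = 70*n*(7 + n))
-310300 + b(-28) = -310300 + 70*(-28)*(7 - 28) = -310300 + 70*(-28)*(-21) = -310300 + 41160 = -269140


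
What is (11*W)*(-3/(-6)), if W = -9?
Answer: -99/2 ≈ -49.500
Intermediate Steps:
(11*W)*(-3/(-6)) = (11*(-9))*(-3/(-6)) = -(-297)*(-1)/6 = -99*½ = -99/2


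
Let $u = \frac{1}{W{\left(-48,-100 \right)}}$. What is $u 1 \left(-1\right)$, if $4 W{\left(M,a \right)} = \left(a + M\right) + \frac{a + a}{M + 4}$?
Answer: $\frac{22}{789} \approx 0.027883$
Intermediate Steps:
$W{\left(M,a \right)} = \frac{M}{4} + \frac{a}{4} + \frac{a}{2 \left(4 + M\right)}$ ($W{\left(M,a \right)} = \frac{\left(a + M\right) + \frac{a + a}{M + 4}}{4} = \frac{\left(M + a\right) + \frac{2 a}{4 + M}}{4} = \frac{M + a + \frac{2 a}{4 + M}}{4} = \frac{M}{4} + \frac{a}{4} + \frac{a}{2 \left(4 + M\right)}$)
$u = - \frac{22}{789}$ ($u = \frac{1}{\frac{1}{4} \frac{1}{4 - 48} \left(\left(-48\right)^{2} + 4 \left(-48\right) + 6 \left(-100\right) - -4800\right)} = \frac{1}{\frac{1}{4} \frac{1}{-44} \left(2304 - 192 - 600 + 4800\right)} = \frac{1}{\frac{1}{4} \left(- \frac{1}{44}\right) 6312} = \frac{1}{- \frac{789}{22}} = - \frac{22}{789} \approx -0.027883$)
$u 1 \left(-1\right) = - \frac{22 \cdot 1 \left(-1\right)}{789} = \left(- \frac{22}{789}\right) \left(-1\right) = \frac{22}{789}$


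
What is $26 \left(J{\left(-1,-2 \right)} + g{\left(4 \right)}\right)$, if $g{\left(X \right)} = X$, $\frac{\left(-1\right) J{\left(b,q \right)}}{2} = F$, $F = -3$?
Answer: $260$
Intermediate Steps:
$J{\left(b,q \right)} = 6$ ($J{\left(b,q \right)} = \left(-2\right) \left(-3\right) = 6$)
$26 \left(J{\left(-1,-2 \right)} + g{\left(4 \right)}\right) = 26 \left(6 + 4\right) = 26 \cdot 10 = 260$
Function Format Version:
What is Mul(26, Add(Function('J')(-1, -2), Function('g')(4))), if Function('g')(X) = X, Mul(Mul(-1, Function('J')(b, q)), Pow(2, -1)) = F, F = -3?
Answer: 260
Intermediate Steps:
Function('J')(b, q) = 6 (Function('J')(b, q) = Mul(-2, -3) = 6)
Mul(26, Add(Function('J')(-1, -2), Function('g')(4))) = Mul(26, Add(6, 4)) = Mul(26, 10) = 260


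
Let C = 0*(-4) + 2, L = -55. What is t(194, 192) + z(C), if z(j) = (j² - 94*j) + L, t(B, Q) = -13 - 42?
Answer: -294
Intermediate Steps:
t(B, Q) = -55
C = 2 (C = 0 + 2 = 2)
z(j) = -55 + j² - 94*j (z(j) = (j² - 94*j) - 55 = -55 + j² - 94*j)
t(194, 192) + z(C) = -55 + (-55 + 2² - 94*2) = -55 + (-55 + 4 - 188) = -55 - 239 = -294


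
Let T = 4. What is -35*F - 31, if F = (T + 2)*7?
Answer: -1501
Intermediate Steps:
F = 42 (F = (4 + 2)*7 = 6*7 = 42)
-35*F - 31 = -35*42 - 31 = -1470 - 31 = -1501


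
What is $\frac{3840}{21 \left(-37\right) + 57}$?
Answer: $- \frac{16}{3} \approx -5.3333$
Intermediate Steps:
$\frac{3840}{21 \left(-37\right) + 57} = \frac{3840}{-777 + 57} = \frac{3840}{-720} = 3840 \left(- \frac{1}{720}\right) = - \frac{16}{3}$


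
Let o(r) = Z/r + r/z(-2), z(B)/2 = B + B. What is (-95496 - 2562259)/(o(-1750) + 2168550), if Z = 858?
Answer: -9302142500/7590688909 ≈ -1.2255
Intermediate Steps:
z(B) = 4*B (z(B) = 2*(B + B) = 2*(2*B) = 4*B)
o(r) = 858/r - r/8 (o(r) = 858/r + r/((4*(-2))) = 858/r + r/(-8) = 858/r + r*(-1/8) = 858/r - r/8)
(-95496 - 2562259)/(o(-1750) + 2168550) = (-95496 - 2562259)/((858/(-1750) - 1/8*(-1750)) + 2168550) = -2657755/((858*(-1/1750) + 875/4) + 2168550) = -2657755/((-429/875 + 875/4) + 2168550) = -2657755/(763909/3500 + 2168550) = -2657755/7590688909/3500 = -2657755*3500/7590688909 = -9302142500/7590688909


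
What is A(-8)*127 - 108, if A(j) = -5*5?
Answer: -3283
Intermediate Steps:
A(j) = -25
A(-8)*127 - 108 = -25*127 - 108 = -3175 - 108 = -3283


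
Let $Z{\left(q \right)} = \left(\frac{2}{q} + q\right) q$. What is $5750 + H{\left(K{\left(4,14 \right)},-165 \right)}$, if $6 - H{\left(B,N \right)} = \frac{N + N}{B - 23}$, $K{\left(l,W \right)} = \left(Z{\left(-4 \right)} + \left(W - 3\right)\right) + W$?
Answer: $\frac{11545}{2} \approx 5772.5$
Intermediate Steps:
$Z{\left(q \right)} = q \left(q + \frac{2}{q}\right)$ ($Z{\left(q \right)} = \left(q + \frac{2}{q}\right) q = q \left(q + \frac{2}{q}\right)$)
$K{\left(l,W \right)} = 15 + 2 W$ ($K{\left(l,W \right)} = \left(\left(2 + \left(-4\right)^{2}\right) + \left(W - 3\right)\right) + W = \left(\left(2 + 16\right) + \left(W - 3\right)\right) + W = \left(18 + \left(-3 + W\right)\right) + W = \left(15 + W\right) + W = 15 + 2 W$)
$H{\left(B,N \right)} = 6 - \frac{2 N}{-23 + B}$ ($H{\left(B,N \right)} = 6 - \frac{N + N}{B - 23} = 6 - \frac{2 N}{-23 + B}$)
$5750 + H{\left(K{\left(4,14 \right)},-165 \right)} = 5750 + \frac{2 \left(-69 - -165 + 3 \left(15 + 2 \cdot 14\right)\right)}{-23 + \left(15 + 2 \cdot 14\right)} = 5750 + \frac{2 \left(-69 + 165 + 3 \left(15 + 28\right)\right)}{-23 + \left(15 + 28\right)} = 5750 + \frac{2 \left(-69 + 165 + 3 \cdot 43\right)}{-23 + 43} = 5750 + \frac{2 \left(-69 + 165 + 129\right)}{20} = 5750 + 2 \cdot \frac{1}{20} \cdot 225 = 5750 + \frac{45}{2} = \frac{11545}{2}$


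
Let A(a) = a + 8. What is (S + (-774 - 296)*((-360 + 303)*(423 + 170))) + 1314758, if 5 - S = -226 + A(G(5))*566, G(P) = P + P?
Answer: 37471871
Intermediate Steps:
G(P) = 2*P
A(a) = 8 + a
S = -9957 (S = 5 - (-226 + (8 + 2*5)*566) = 5 - (-226 + (8 + 10)*566) = 5 - (-226 + 18*566) = 5 - (-226 + 10188) = 5 - 1*9962 = 5 - 9962 = -9957)
(S + (-774 - 296)*((-360 + 303)*(423 + 170))) + 1314758 = (-9957 + (-774 - 296)*((-360 + 303)*(423 + 170))) + 1314758 = (-9957 - (-60990)*593) + 1314758 = (-9957 - 1070*(-33801)) + 1314758 = (-9957 + 36167070) + 1314758 = 36157113 + 1314758 = 37471871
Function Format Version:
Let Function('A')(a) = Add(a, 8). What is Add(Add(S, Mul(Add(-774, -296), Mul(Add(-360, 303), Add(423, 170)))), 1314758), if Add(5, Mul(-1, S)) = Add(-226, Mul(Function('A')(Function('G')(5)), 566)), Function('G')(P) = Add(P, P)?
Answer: 37471871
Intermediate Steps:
Function('G')(P) = Mul(2, P)
Function('A')(a) = Add(8, a)
S = -9957 (S = Add(5, Mul(-1, Add(-226, Mul(Add(8, Mul(2, 5)), 566)))) = Add(5, Mul(-1, Add(-226, Mul(Add(8, 10), 566)))) = Add(5, Mul(-1, Add(-226, Mul(18, 566)))) = Add(5, Mul(-1, Add(-226, 10188))) = Add(5, Mul(-1, 9962)) = Add(5, -9962) = -9957)
Add(Add(S, Mul(Add(-774, -296), Mul(Add(-360, 303), Add(423, 170)))), 1314758) = Add(Add(-9957, Mul(Add(-774, -296), Mul(Add(-360, 303), Add(423, 170)))), 1314758) = Add(Add(-9957, Mul(-1070, Mul(-57, 593))), 1314758) = Add(Add(-9957, Mul(-1070, -33801)), 1314758) = Add(Add(-9957, 36167070), 1314758) = Add(36157113, 1314758) = 37471871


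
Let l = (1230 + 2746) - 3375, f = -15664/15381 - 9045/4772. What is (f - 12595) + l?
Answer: -880551064961/73398132 ≈ -11997.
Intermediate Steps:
f = -213869753/73398132 (f = -15664*1/15381 - 9045*1/4772 = -15664/15381 - 9045/4772 = -213869753/73398132 ≈ -2.9138)
l = 601 (l = 3976 - 3375 = 601)
(f - 12595) + l = (-213869753/73398132 - 12595) + 601 = -924663342293/73398132 + 601 = -880551064961/73398132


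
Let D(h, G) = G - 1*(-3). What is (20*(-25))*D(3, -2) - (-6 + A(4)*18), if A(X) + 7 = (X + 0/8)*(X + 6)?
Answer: -1088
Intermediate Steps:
D(h, G) = 3 + G (D(h, G) = G + 3 = 3 + G)
A(X) = -7 + X*(6 + X) (A(X) = -7 + (X + 0/8)*(X + 6) = -7 + (X + 0*(⅛))*(6 + X) = -7 + (X + 0)*(6 + X) = -7 + X*(6 + X))
(20*(-25))*D(3, -2) - (-6 + A(4)*18) = (20*(-25))*(3 - 2) - (-6 + (-7 + 4² + 6*4)*18) = -500*1 - (-6 + (-7 + 16 + 24)*18) = -500 - (-6 + 33*18) = -500 - (-6 + 594) = -500 - 1*588 = -500 - 588 = -1088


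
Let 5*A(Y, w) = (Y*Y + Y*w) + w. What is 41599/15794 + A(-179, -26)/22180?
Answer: 2596239643/875777300 ≈ 2.9645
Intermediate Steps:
A(Y, w) = w/5 + Y²/5 + Y*w/5 (A(Y, w) = ((Y*Y + Y*w) + w)/5 = ((Y² + Y*w) + w)/5 = (w + Y² + Y*w)/5 = w/5 + Y²/5 + Y*w/5)
41599/15794 + A(-179, -26)/22180 = 41599/15794 + ((⅕)*(-26) + (⅕)*(-179)² + (⅕)*(-179)*(-26))/22180 = 41599*(1/15794) + (-26/5 + (⅕)*32041 + 4654/5)*(1/22180) = 41599/15794 + (-26/5 + 32041/5 + 4654/5)*(1/22180) = 41599/15794 + (36669/5)*(1/22180) = 41599/15794 + 36669/110900 = 2596239643/875777300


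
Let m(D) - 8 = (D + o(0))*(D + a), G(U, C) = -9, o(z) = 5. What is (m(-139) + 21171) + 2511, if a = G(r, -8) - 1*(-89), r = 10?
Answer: 31596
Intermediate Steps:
a = 80 (a = -9 - 1*(-89) = -9 + 89 = 80)
m(D) = 8 + (5 + D)*(80 + D) (m(D) = 8 + (D + 5)*(D + 80) = 8 + (5 + D)*(80 + D))
(m(-139) + 21171) + 2511 = ((408 + (-139)² + 85*(-139)) + 21171) + 2511 = ((408 + 19321 - 11815) + 21171) + 2511 = (7914 + 21171) + 2511 = 29085 + 2511 = 31596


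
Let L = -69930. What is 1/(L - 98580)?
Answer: -1/168510 ≈ -5.9344e-6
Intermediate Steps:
1/(L - 98580) = 1/(-69930 - 98580) = 1/(-168510) = -1/168510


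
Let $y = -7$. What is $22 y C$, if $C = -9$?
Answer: $1386$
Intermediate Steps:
$22 y C = 22 \left(-7\right) \left(-9\right) = \left(-154\right) \left(-9\right) = 1386$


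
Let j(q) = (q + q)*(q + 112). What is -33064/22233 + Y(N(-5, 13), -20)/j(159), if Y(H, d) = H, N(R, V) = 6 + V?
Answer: -316551885/212888386 ≈ -1.4869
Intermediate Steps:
j(q) = 2*q*(112 + q) (j(q) = (2*q)*(112 + q) = 2*q*(112 + q))
-33064/22233 + Y(N(-5, 13), -20)/j(159) = -33064/22233 + (6 + 13)/((2*159*(112 + 159))) = -33064*1/22233 + 19/((2*159*271)) = -33064/22233 + 19/86178 = -316551885/212888386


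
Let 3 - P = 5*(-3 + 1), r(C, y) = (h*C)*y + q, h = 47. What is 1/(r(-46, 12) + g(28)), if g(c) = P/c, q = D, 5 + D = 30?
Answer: -28/725719 ≈ -3.8582e-5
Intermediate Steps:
D = 25 (D = -5 + 30 = 25)
q = 25
r(C, y) = 25 + 47*C*y (r(C, y) = (47*C)*y + 25 = 47*C*y + 25 = 25 + 47*C*y)
P = 13 (P = 3 - 5*(-3 + 1) = 3 - 5*(-2) = 3 - 1*(-10) = 3 + 10 = 13)
g(c) = 13/c
1/(r(-46, 12) + g(28)) = 1/((25 + 47*(-46)*12) + 13/28) = 1/((25 - 25944) + 13*(1/28)) = 1/(-25919 + 13/28) = 1/(-725719/28) = -28/725719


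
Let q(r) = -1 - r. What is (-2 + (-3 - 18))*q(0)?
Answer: 23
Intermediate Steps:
(-2 + (-3 - 18))*q(0) = (-2 + (-3 - 18))*(-1 - 1*0) = (-2 - 21)*(-1 + 0) = -23*(-1) = 23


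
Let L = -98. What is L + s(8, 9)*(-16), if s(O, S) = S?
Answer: -242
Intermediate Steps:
L + s(8, 9)*(-16) = -98 + 9*(-16) = -98 - 144 = -242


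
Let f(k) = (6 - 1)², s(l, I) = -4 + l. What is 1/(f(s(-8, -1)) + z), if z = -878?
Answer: -1/853 ≈ -0.0011723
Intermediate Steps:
f(k) = 25 (f(k) = 5² = 25)
1/(f(s(-8, -1)) + z) = 1/(25 - 878) = 1/(-853) = -1/853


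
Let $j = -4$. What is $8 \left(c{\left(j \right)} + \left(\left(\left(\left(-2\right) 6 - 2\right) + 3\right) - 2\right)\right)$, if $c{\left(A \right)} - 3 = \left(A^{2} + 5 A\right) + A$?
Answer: $-144$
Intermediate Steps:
$c{\left(A \right)} = 3 + A^{2} + 6 A$ ($c{\left(A \right)} = 3 + \left(\left(A^{2} + 5 A\right) + A\right) = 3 + \left(A^{2} + 6 A\right) = 3 + A^{2} + 6 A$)
$8 \left(c{\left(j \right)} + \left(\left(\left(\left(-2\right) 6 - 2\right) + 3\right) - 2\right)\right) = 8 \left(\left(3 + \left(-4\right)^{2} + 6 \left(-4\right)\right) + \left(\left(\left(\left(-2\right) 6 - 2\right) + 3\right) - 2\right)\right) = 8 \left(\left(3 + 16 - 24\right) + \left(\left(\left(-12 - 2\right) + 3\right) - 2\right)\right) = 8 \left(-5 + \left(\left(-14 + 3\right) - 2\right)\right) = 8 \left(-5 - 13\right) = 8 \left(-18\right) = -144$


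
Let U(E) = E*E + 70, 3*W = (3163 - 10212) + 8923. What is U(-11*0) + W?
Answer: 2084/3 ≈ 694.67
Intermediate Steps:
W = 1874/3 (W = ((3163 - 10212) + 8923)/3 = (-7049 + 8923)/3 = (1/3)*1874 = 1874/3 ≈ 624.67)
U(E) = 70 + E**2 (U(E) = E**2 + 70 = 70 + E**2)
U(-11*0) + W = (70 + (-11*0)**2) + 1874/3 = (70 + 0**2) + 1874/3 = (70 + 0) + 1874/3 = 70 + 1874/3 = 2084/3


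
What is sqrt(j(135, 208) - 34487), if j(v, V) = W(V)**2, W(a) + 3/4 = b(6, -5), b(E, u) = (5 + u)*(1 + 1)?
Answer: I*sqrt(551783)/4 ≈ 185.71*I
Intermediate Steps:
b(E, u) = 10 + 2*u (b(E, u) = (5 + u)*2 = 10 + 2*u)
W(a) = -3/4 (W(a) = -3/4 + (10 + 2*(-5)) = -3/4 + (10 - 10) = -3/4 + 0 = -3/4)
j(v, V) = 9/16 (j(v, V) = (-3/4)**2 = 9/16)
sqrt(j(135, 208) - 34487) = sqrt(9/16 - 34487) = sqrt(-551783/16) = I*sqrt(551783)/4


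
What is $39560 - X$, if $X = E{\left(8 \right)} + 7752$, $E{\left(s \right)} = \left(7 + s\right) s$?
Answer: $31688$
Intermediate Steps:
$E{\left(s \right)} = s \left(7 + s\right)$
$X = 7872$ ($X = 8 \left(7 + 8\right) + 7752 = 8 \cdot 15 + 7752 = 120 + 7752 = 7872$)
$39560 - X = 39560 - 7872 = 31688$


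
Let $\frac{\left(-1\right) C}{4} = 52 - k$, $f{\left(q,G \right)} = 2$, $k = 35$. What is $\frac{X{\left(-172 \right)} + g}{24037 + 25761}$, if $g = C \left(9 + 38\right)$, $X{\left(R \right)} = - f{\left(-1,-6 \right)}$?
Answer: $- \frac{1599}{24899} \approx -0.064219$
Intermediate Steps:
$C = -68$ ($C = - 4 \left(52 - 35\right) = \left(-4\right) 17 = -68$)
$X{\left(R \right)} = -2$ ($X{\left(R \right)} = \left(-1\right) 2 = -2$)
$g = -3196$ ($g = - 68 \left(9 + 38\right) = \left(-68\right) 47 = -3196$)
$\frac{X{\left(-172 \right)} + g}{24037 + 25761} = \frac{-2 - 3196}{24037 + 25761} = - \frac{3198}{49798} = \left(-3198\right) \frac{1}{49798} = - \frac{1599}{24899}$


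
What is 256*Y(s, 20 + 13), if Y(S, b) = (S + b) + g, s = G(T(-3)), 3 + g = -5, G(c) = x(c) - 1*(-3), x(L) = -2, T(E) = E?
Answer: 6656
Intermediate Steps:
G(c) = 1 (G(c) = -2 - 1*(-3) = -2 + 3 = 1)
g = -8 (g = -3 - 5 = -8)
s = 1
Y(S, b) = -8 + S + b (Y(S, b) = (S + b) - 8 = -8 + S + b)
256*Y(s, 20 + 13) = 256*(-8 + 1 + (20 + 13)) = 256*(-8 + 1 + 33) = 256*26 = 6656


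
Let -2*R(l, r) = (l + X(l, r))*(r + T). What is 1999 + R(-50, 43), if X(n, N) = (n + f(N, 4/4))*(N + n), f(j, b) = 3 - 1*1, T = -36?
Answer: 998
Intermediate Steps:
f(j, b) = 2 (f(j, b) = 3 - 1 = 2)
X(n, N) = (2 + n)*(N + n) (X(n, N) = (n + 2)*(N + n) = (2 + n)*(N + n))
R(l, r) = -(-36 + r)*(l² + 2*r + 3*l + l*r)/2 (R(l, r) = -(l + (l² + 2*r + 2*l + r*l))*(r - 36)/2 = -(l + (l² + 2*r + 2*l + l*r))*(-36 + r)/2 = -(l + (l² + 2*l + 2*r + l*r))*(-36 + r)/2 = -(l² + 2*r + 3*l + l*r)*(-36 + r)/2 = -(-36 + r)*(l² + 2*r + 3*l + l*r)/2)
1999 + R(-50, 43) = 1999 + (18*(-50)² + 36*43 + 54*(-50) - ½*43*((-50)² + 2*(-50) + 2*43 - 50*43) + (35/2)*(-50)*43) = 1999 + (18*2500 + 1548 - 2700 - ½*43*(2500 - 100 + 86 - 2150) - 37625) = 1999 + (45000 + 1548 - 2700 - ½*43*336 - 37625) = 1999 + (45000 + 1548 - 2700 - 7224 - 37625) = 1999 - 1001 = 998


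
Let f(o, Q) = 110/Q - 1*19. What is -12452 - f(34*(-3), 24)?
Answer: -149251/12 ≈ -12438.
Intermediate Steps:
f(o, Q) = -19 + 110/Q (f(o, Q) = 110/Q - 19 = -19 + 110/Q)
-12452 - f(34*(-3), 24) = -12452 - (-19 + 110/24) = -12452 - (-19 + 110*(1/24)) = -12452 - (-19 + 55/12) = -12452 - 1*(-173/12) = -12452 + 173/12 = -149251/12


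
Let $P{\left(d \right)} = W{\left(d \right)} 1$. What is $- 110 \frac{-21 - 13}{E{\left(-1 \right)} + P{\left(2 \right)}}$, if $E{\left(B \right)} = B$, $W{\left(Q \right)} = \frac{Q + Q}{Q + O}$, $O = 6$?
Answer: $-7480$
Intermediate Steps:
$W{\left(Q \right)} = \frac{2 Q}{6 + Q}$ ($W{\left(Q \right)} = \frac{Q + Q}{Q + 6} = \frac{2 Q}{6 + Q}$)
$P{\left(d \right)} = \frac{2 d}{6 + d}$ ($P{\left(d \right)} = \frac{2 d}{6 + d} 1 = \frac{2 d}{6 + d}$)
$- 110 \frac{-21 - 13}{E{\left(-1 \right)} + P{\left(2 \right)}} = - 110 \frac{-21 - 13}{-1 + 2 \cdot 2 \frac{1}{6 + 2}} = - 110 \left(- \frac{34}{-1 + 2 \cdot 2 \cdot \frac{1}{8}}\right) = - 110 \left(- \frac{34}{-1 + \frac{1}{2}}\right) = - 110 \left(- \frac{34}{- \frac{1}{2}}\right) = - 110 \left(\left(-34\right) \left(-2\right)\right) = \left(-110\right) 68 = -7480$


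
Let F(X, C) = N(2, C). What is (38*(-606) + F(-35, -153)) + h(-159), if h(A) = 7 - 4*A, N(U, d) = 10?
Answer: -22375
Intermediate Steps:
F(X, C) = 10
(38*(-606) + F(-35, -153)) + h(-159) = (38*(-606) + 10) + (7 - 4*(-159)) = (-23028 + 10) + (7 + 636) = -23018 + 643 = -22375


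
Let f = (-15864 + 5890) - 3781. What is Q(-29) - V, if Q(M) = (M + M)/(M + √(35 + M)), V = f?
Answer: 11487107/835 + 58*√6/835 ≈ 13757.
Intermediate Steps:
f = -13755 (f = -9974 - 3781 = -13755)
V = -13755
Q(M) = 2*M/(M + √(35 + M)) (Q(M) = (2*M)/(M + √(35 + M)) = 2*M/(M + √(35 + M)))
Q(-29) - V = 2*(-29)/(-29 + √(35 - 29)) - 1*(-13755) = 2*(-29)/(-29 + √6) + 13755 = -58/(-29 + √6) + 13755 = 13755 - 58/(-29 + √6)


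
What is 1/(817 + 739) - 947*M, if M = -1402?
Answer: 2065891865/1556 ≈ 1.3277e+6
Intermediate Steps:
1/(817 + 739) - 947*M = 1/(817 + 739) - 947*(-1402) = 1/1556 + 1327694 = 2065891865/1556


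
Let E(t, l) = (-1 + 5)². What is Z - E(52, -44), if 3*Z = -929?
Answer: -977/3 ≈ -325.67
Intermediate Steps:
E(t, l) = 16 (E(t, l) = 4² = 16)
Z = -929/3 (Z = (⅓)*(-929) = -929/3 ≈ -309.67)
Z - E(52, -44) = -929/3 - 1*16 = -929/3 - 16 = -977/3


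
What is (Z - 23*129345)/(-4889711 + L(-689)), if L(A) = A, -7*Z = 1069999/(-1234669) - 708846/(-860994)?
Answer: 119018163629448733/195650133070072800 ≈ 0.60832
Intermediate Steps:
Z = 247701812/40006979607 (Z = -(1069999/(-1234669) - 708846/(-860994))/7 = -(1069999*(-1/1234669) - 708846*(-1/860994))/7 = -(-1069999/1234669 + 3811/4629)/7 = -1/7*(-247701812/5715282801) = 247701812/40006979607 ≈ 0.0061915)
(Z - 23*129345)/(-4889711 + L(-689)) = (247701812/40006979607 - 23*129345)/(-4889711 - 689) = (247701812/40006979607 - 2974935)/(-4890400) = -119018163629448733/40006979607*(-1/4890400) = 119018163629448733/195650133070072800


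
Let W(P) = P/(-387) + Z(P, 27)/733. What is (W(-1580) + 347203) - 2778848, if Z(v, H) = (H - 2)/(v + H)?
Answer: -1071237674556890/440541063 ≈ -2.4316e+6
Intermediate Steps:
Z(v, H) = (-2 + H)/(H + v)
W(P) = -P/387 + 25/(733*(27 + P)) (W(P) = P/(-387) + ((-2 + 27)/(27 + P))/733 = P*(-1/387) + (25/(27 + P))*(1/733) = -P/387 + (25/(27 + P))*(1/733) = -P/387 + 25/(733*(27 + P)))
(W(-1580) + 347203) - 2778848 = ((9675 - 733*(-1580)*(27 - 1580))/(283671*(27 - 1580)) + 347203) - 2778848 = ((1/283671)*(9675 - 733*(-1580)*(-1553))/(-1553) + 347203) - 2778848 = ((1/283671)*(-1/1553)*(9675 - 1798591420) + 347203) - 2778848 = ((1/283671)*(-1/1553)*(-1798581745) + 347203) - 2778848 = (1798581745/440541063 + 347203) - 2778848 = 152958977278534/440541063 - 2778848 = -1071237674556890/440541063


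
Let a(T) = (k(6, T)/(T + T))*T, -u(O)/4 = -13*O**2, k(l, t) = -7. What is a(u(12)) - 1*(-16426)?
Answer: 32845/2 ≈ 16423.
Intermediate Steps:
u(O) = 52*O**2 (u(O) = -(-52)*O**2 = 52*O**2)
a(T) = -7/2 (a(T) = (-7/(T + T))*T = (-7*1/(2*T))*T = (-7/(2*T))*T = -7/2)
a(u(12)) - 1*(-16426) = -7/2 - 1*(-16426) = -7/2 + 16426 = 32845/2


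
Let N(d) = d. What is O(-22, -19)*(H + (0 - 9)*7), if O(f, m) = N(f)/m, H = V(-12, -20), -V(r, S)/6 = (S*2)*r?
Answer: -64746/19 ≈ -3407.7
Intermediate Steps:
V(r, S) = -12*S*r (V(r, S) = -6*S*2*r = -6*2*S*r = -12*S*r)
H = -2880 (H = -12*(-20)*(-12) = -2880)
O(f, m) = f/m
O(-22, -19)*(H + (0 - 9)*7) = (-22/(-19))*(-2880 + (0 - 9)*7) = (-22*(-1/19))*(-2880 - 9*7) = 22*(-2880 - 63)/19 = (22/19)*(-2943) = -64746/19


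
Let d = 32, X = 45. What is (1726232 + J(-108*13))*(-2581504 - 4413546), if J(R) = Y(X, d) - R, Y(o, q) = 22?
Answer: -12085054092900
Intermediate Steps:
J(R) = 22 - R
(1726232 + J(-108*13))*(-2581504 - 4413546) = (1726232 + (22 - (-1)*108*13))*(-2581504 - 4413546) = (1726232 + (22 - (-1)*1404))*(-6995050) = (1726232 + (22 - 1*(-1404)))*(-6995050) = (1726232 + (22 + 1404))*(-6995050) = (1726232 + 1426)*(-6995050) = 1727658*(-6995050) = -12085054092900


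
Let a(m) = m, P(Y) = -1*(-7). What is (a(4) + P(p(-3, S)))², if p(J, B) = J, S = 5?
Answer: 121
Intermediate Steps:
P(Y) = 7
(a(4) + P(p(-3, S)))² = (4 + 7)² = 11² = 121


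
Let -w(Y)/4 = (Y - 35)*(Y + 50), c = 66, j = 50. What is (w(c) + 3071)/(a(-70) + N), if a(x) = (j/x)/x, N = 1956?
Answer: -1108674/191689 ≈ -5.7837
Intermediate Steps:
w(Y) = -4*(-35 + Y)*(50 + Y) (w(Y) = -4*(Y - 35)*(Y + 50) = -4*(-35 + Y)*(50 + Y))
a(x) = 50/x**2 (a(x) = (50/x)/x = 50/x**2)
(w(c) + 3071)/(a(-70) + N) = ((7000 - 60*66 - 4*66**2) + 3071)/(50/(-70)**2 + 1956) = ((7000 - 3960 - 4*4356) + 3071)/(50*(1/4900) + 1956) = ((7000 - 3960 - 17424) + 3071)/(1/98 + 1956) = (-14384 + 3071)/(191689/98) = -11313*98/191689 = -1108674/191689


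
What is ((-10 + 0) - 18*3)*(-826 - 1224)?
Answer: 131200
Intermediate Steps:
((-10 + 0) - 18*3)*(-826 - 1224) = (-10 - 54)*(-2050) = -64*(-2050) = 131200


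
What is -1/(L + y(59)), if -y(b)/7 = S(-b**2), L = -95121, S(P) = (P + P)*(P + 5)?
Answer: 1/169494505 ≈ 5.8999e-9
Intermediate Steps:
S(P) = 2*P*(5 + P) (S(P) = (2*P)*(5 + P) = 2*P*(5 + P))
y(b) = 14*b**2*(5 - b**2) (y(b) = -14*(-b**2)*(5 - b**2) = -(-14)*b**2*(5 - b**2) = 14*b**2*(5 - b**2))
-1/(L + y(59)) = -1/(-95121 + 14*59**2*(5 - 1*59**2)) = -1/(-95121 + 14*3481*(5 - 1*3481)) = -1/(-95121 + 14*3481*(5 - 3481)) = -1/(-95121 + 14*3481*(-3476)) = -1/(-95121 - 169399384) = -1/(-169494505) = -1*(-1/169494505) = 1/169494505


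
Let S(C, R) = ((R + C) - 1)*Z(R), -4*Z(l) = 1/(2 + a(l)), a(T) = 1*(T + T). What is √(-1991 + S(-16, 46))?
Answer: I*√70372630/188 ≈ 44.621*I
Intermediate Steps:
a(T) = 2*T (a(T) = 1*(2*T) = 2*T)
Z(l) = -1/(4*(2 + 2*l))
S(C, R) = -(-1 + C + R)/(8 + 8*R) (S(C, R) = ((R + C) - 1)*(-1/(8 + 8*R)) = ((C + R) - 1)*(-1/(8 + 8*R)) = (-1 + C + R)*(-1/(8 + 8*R)) = -(-1 + C + R)/(8 + 8*R))
√(-1991 + S(-16, 46)) = √(-1991 + (1 - 1*(-16) - 1*46)/(8*(1 + 46))) = √(-1991 + (⅛)*(1 + 16 - 46)/47) = √(-1991 + (⅛)*(1/47)*(-29)) = √(-1991 - 29/376) = √(-748645/376) = I*√70372630/188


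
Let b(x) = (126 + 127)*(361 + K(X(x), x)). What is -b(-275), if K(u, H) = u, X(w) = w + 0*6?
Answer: -21758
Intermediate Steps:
X(w) = w (X(w) = w + 0 = w)
b(x) = 91333 + 253*x (b(x) = (126 + 127)*(361 + x) = 253*(361 + x) = 91333 + 253*x)
-b(-275) = -(91333 + 253*(-275)) = -(91333 - 69575) = -1*21758 = -21758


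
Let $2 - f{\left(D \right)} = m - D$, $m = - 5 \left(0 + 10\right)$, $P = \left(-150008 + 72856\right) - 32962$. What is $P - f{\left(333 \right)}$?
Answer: $-110499$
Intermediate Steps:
$P = -110114$ ($P = -77152 - 32962 = -110114$)
$m = -50$ ($m = \left(-5\right) 10 = -50$)
$f{\left(D \right)} = 52 + D$ ($f{\left(D \right)} = 2 - \left(-50 - D\right) = 2 + \left(50 + D\right) = 52 + D$)
$P - f{\left(333 \right)} = -110114 - \left(52 + 333\right) = -110114 - 385 = -110499$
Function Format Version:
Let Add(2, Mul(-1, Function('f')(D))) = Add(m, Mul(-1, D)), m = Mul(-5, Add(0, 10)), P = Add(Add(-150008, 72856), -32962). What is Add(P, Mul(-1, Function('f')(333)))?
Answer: -110499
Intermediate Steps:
P = -110114 (P = Add(-77152, -32962) = -110114)
m = -50 (m = Mul(-5, 10) = -50)
Function('f')(D) = Add(52, D) (Function('f')(D) = Add(2, Mul(-1, Add(-50, Mul(-1, D)))) = Add(2, Add(50, D)) = Add(52, D))
Add(P, Mul(-1, Function('f')(333))) = Add(-110114, Mul(-1, Add(52, 333))) = Add(-110114, Mul(-1, 385)) = Add(-110114, -385) = -110499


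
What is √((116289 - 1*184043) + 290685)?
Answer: √222931 ≈ 472.16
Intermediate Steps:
√((116289 - 1*184043) + 290685) = √((116289 - 184043) + 290685) = √(-67754 + 290685) = √222931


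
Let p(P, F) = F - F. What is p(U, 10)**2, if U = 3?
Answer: 0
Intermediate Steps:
p(P, F) = 0
p(U, 10)**2 = 0**2 = 0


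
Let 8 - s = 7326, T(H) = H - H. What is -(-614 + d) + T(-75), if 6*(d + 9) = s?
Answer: 5528/3 ≈ 1842.7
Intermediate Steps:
T(H) = 0
s = -7318 (s = 8 - 1*7326 = 8 - 7326 = -7318)
d = -3686/3 (d = -9 + (⅙)*(-7318) = -9 - 3659/3 = -3686/3 ≈ -1228.7)
-(-614 + d) + T(-75) = -(-614 - 3686/3) + 0 = -1*(-5528/3) + 0 = 5528/3 + 0 = 5528/3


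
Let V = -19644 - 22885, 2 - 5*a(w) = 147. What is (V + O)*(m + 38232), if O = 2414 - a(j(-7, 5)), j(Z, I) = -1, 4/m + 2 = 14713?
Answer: -22545607302216/14711 ≈ -1.5326e+9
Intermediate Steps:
m = 4/14711 (m = 4/(-2 + 14713) = 4/14711 ≈ 0.00027191)
a(w) = -29 (a(w) = 2/5 - 1/5*147 = 2/5 - 147/5 = -29)
O = 2443 (O = 2414 - 1*(-29) = 2414 + 29 = 2443)
V = -42529
(V + O)*(m + 38232) = (-42529 + 2443)*(4/14711 + 38232) = -40086*562430956/14711 = -22545607302216/14711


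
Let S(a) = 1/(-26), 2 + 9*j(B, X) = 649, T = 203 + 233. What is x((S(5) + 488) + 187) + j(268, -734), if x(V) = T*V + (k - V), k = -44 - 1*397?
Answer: 68617963/234 ≈ 2.9324e+5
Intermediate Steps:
T = 436
j(B, X) = 647/9 (j(B, X) = -2/9 + (⅑)*649 = -2/9 + 649/9 = 647/9)
k = -441 (k = -44 - 397 = -441)
S(a) = -1/26
x(V) = -441 + 435*V (x(V) = 436*V + (-441 - V) = -441 + 435*V)
x((S(5) + 488) + 187) + j(268, -734) = (-441 + 435*((-1/26 + 488) + 187)) + 647/9 = (-441 + 435*(12687/26 + 187)) + 647/9 = (-441 + 435*(17549/26)) + 647/9 = (-441 + 7633815/26) + 647/9 = 7622349/26 + 647/9 = 68617963/234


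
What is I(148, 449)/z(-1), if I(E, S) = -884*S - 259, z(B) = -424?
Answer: 397175/424 ≈ 936.73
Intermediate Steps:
I(E, S) = -259 - 884*S
I(148, 449)/z(-1) = (-259 - 884*449)/(-424) = (-259 - 396916)*(-1/424) = -397175*(-1/424) = 397175/424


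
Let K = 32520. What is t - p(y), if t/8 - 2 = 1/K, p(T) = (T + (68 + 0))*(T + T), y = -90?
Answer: -16032359/4065 ≈ -3944.0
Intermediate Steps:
p(T) = 2*T*(68 + T) (p(T) = (T + 68)*(2*T) = (68 + T)*(2*T) = 2*T*(68 + T))
t = 65041/4065 (t = 16 + 8/32520 = 16 + 8*(1/32520) = 16 + 1/4065 = 65041/4065 ≈ 16.000)
t - p(y) = 65041/4065 - 2*(-90)*(68 - 90) = 65041/4065 - 2*(-90)*(-22) = 65041/4065 - 1*3960 = 65041/4065 - 3960 = -16032359/4065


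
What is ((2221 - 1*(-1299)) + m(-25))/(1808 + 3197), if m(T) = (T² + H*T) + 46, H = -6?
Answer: 4341/5005 ≈ 0.86733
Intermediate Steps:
m(T) = 46 + T² - 6*T (m(T) = (T² - 6*T) + 46 = 46 + T² - 6*T)
((2221 - 1*(-1299)) + m(-25))/(1808 + 3197) = ((2221 - 1*(-1299)) + (46 + (-25)² - 6*(-25)))/(1808 + 3197) = ((2221 + 1299) + (46 + 625 + 150))/5005 = (3520 + 821)*(1/5005) = 4341*(1/5005) = 4341/5005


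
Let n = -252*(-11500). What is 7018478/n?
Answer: 3509239/1449000 ≈ 2.4218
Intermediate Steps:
n = 2898000
7018478/n = 7018478/2898000 = 7018478*(1/2898000) = 3509239/1449000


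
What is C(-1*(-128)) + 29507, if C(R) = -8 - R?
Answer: 29371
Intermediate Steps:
C(-1*(-128)) + 29507 = (-8 - (-1)*(-128)) + 29507 = (-8 - 1*128) + 29507 = (-8 - 128) + 29507 = -136 + 29507 = 29371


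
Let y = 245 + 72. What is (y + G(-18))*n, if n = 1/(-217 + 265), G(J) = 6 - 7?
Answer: 79/12 ≈ 6.5833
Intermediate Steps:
G(J) = -1
n = 1/48 ≈ 0.020833
y = 317
(y + G(-18))*n = (317 - 1)*(1/48) = 316*(1/48) = 79/12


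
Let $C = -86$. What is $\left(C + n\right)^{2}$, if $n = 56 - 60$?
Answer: $8100$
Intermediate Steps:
$n = -4$ ($n = 56 - 60 = -4$)
$\left(C + n\right)^{2} = \left(-86 - 4\right)^{2} = \left(-90\right)^{2} = 8100$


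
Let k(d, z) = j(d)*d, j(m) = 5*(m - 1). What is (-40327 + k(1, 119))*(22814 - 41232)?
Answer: 742742686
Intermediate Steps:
j(m) = -5 + 5*m (j(m) = 5*(-1 + m) = -5 + 5*m)
k(d, z) = d*(-5 + 5*d) (k(d, z) = (-5 + 5*d)*d = d*(-5 + 5*d))
(-40327 + k(1, 119))*(22814 - 41232) = (-40327 + 5*1*(-1 + 1))*(22814 - 41232) = (-40327 + 5*1*0)*(-18418) = (-40327 + 0)*(-18418) = -40327*(-18418) = 742742686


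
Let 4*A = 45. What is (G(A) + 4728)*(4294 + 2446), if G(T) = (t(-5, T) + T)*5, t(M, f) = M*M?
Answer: 33088345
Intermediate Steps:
A = 45/4 (A = (¼)*45 = 45/4 ≈ 11.250)
t(M, f) = M²
G(T) = 125 + 5*T (G(T) = ((-5)² + T)*5 = (25 + T)*5 = 125 + 5*T)
(G(A) + 4728)*(4294 + 2446) = ((125 + 5*(45/4)) + 4728)*(4294 + 2446) = ((125 + 225/4) + 4728)*6740 = (725/4 + 4728)*6740 = (19637/4)*6740 = 33088345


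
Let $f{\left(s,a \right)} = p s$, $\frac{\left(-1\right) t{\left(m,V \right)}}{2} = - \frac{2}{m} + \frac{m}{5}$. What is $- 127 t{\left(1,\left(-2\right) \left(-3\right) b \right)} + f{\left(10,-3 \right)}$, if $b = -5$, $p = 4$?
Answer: $- \frac{2086}{5} \approx -417.2$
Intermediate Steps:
$t{\left(m,V \right)} = \frac{4}{m} - \frac{2 m}{5}$ ($t{\left(m,V \right)} = - 2 \left(- \frac{2}{m} + \frac{m}{5}\right) = \frac{4}{m} - \frac{2 m}{5}$)
$f{\left(s,a \right)} = 4 s$
$- 127 t{\left(1,\left(-2\right) \left(-3\right) b \right)} + f{\left(10,-3 \right)} = - 127 \left(\frac{4}{1} - \frac{2}{5}\right) + 4 \cdot 10 = - 127 \left(4 \cdot 1 - \frac{2}{5}\right) + 40 = - 127 \left(4 - \frac{2}{5}\right) + 40 = \left(-127\right) \frac{18}{5} + 40 = - \frac{2286}{5} + 40 = - \frac{2086}{5}$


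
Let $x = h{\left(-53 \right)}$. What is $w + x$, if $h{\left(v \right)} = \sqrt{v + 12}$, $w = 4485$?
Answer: $4485 + i \sqrt{41} \approx 4485.0 + 6.4031 i$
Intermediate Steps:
$h{\left(v \right)} = \sqrt{12 + v}$
$x = i \sqrt{41}$ ($x = \sqrt{12 - 53} = \sqrt{-41} = i \sqrt{41} \approx 6.4031 i$)
$w + x = 4485 + i \sqrt{41}$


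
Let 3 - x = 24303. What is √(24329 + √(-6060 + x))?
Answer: √(24329 + 2*I*√7590) ≈ 155.98 + 0.5585*I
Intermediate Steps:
x = -24300 (x = 3 - 1*24303 = 3 - 24303 = -24300)
√(24329 + √(-6060 + x)) = √(24329 + √(-6060 - 24300)) = √(24329 + √(-30360)) = √(24329 + 2*I*√7590)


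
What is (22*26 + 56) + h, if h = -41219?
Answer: -40591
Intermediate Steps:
(22*26 + 56) + h = (22*26 + 56) - 41219 = (572 + 56) - 41219 = 628 - 41219 = -40591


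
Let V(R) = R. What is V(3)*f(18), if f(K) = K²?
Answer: 972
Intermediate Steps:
V(3)*f(18) = 3*18² = 3*324 = 972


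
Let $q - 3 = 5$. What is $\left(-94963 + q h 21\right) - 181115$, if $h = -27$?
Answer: $-280614$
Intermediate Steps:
$q = 8$ ($q = 3 + 5 = 8$)
$\left(-94963 + q h 21\right) - 181115 = \left(-94963 + 8 \left(-27\right) 21\right) - 181115 = \left(-94963 - 4536\right) - 181115 = -99499 - 181115 = -280614$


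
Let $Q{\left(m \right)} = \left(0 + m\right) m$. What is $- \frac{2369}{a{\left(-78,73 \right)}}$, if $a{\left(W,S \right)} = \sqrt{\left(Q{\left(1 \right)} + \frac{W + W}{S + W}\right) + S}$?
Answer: $- \frac{2369 \sqrt{2630}}{526} \approx -230.97$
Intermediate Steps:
$Q{\left(m \right)} = m^{2}$ ($Q{\left(m \right)} = m m = m^{2}$)
$a{\left(W,S \right)} = \sqrt{1 + S + \frac{2 W}{S + W}}$ ($a{\left(W,S \right)} = \sqrt{\left(1^{2} + \frac{W + W}{S + W}\right) + S} = \sqrt{\left(1 + \frac{2 W}{S + W}\right) + S} = \sqrt{1 + S + \frac{2 W}{S + W}}$)
$- \frac{2369}{a{\left(-78,73 \right)}} = - \frac{2369}{\sqrt{\frac{2 \left(-78\right) + \left(1 + 73\right) \left(73 - 78\right)}{73 - 78}}} = - \frac{2369}{\sqrt{\frac{-156 + 74 \left(-5\right)}{-5}}} = - \frac{2369}{\sqrt{- \frac{-156 - 370}{5}}} = - \frac{2369}{\sqrt{\left(- \frac{1}{5}\right) \left(-526\right)}} = - \frac{2369}{\sqrt{\frac{526}{5}}} = - \frac{2369}{\frac{1}{5} \sqrt{2630}} = - 2369 \frac{\sqrt{2630}}{526} = - \frac{2369 \sqrt{2630}}{526}$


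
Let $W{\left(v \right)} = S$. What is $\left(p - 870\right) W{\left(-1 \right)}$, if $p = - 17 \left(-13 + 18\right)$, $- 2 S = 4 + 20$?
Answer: $11460$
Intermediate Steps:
$S = -12$ ($S = - \frac{4 + 20}{2} = \left(- \frac{1}{2}\right) 24 = -12$)
$W{\left(v \right)} = -12$
$p = -85$ ($p = \left(-17\right) 5 = -85$)
$\left(p - 870\right) W{\left(-1 \right)} = \left(-85 - 870\right) \left(-12\right) = \left(-955\right) \left(-12\right) = 11460$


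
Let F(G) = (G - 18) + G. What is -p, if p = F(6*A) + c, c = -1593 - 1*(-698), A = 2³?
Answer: 817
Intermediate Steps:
A = 8
c = -895 (c = -1593 + 698 = -895)
F(G) = -18 + 2*G (F(G) = (-18 + G) + G = -18 + 2*G)
p = -817 (p = (-18 + 2*(6*8)) - 895 = (-18 + 2*48) - 895 = (-18 + 96) - 895 = 78 - 895 = -817)
-p = -1*(-817) = 817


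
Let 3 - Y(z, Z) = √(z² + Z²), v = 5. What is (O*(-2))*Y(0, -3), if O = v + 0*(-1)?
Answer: 0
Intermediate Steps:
O = 5 (O = 5 + 0*(-1) = 5 + 0 = 5)
Y(z, Z) = 3 - √(Z² + z²) (Y(z, Z) = 3 - √(z² + Z²) = 3 - √(Z² + z²))
(O*(-2))*Y(0, -3) = (5*(-2))*(3 - √((-3)² + 0²)) = -10*(3 - √(9 + 0)) = -10*(3 - √9) = -10*(3 - 1*3) = -10*(3 - 3) = -10*0 = 0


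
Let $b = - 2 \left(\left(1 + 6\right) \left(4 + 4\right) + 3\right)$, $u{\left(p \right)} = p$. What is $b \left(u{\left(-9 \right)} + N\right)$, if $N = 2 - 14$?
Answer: $2478$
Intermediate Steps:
$b = -118$ ($b = - 2 \left(7 \cdot 8 + 3\right) = - 2 \left(56 + 3\right) = \left(-2\right) 59 = -118$)
$N = -12$ ($N = 2 - 14 = -12$)
$b \left(u{\left(-9 \right)} + N\right) = - 118 \left(-9 - 12\right) = \left(-118\right) \left(-21\right) = 2478$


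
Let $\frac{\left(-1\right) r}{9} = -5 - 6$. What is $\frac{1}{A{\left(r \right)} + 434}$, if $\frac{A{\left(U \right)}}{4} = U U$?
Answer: $\frac{1}{39638} \approx 2.5228 \cdot 10^{-5}$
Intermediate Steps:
$r = 99$ ($r = - 9 \left(-5 - 6\right) = \left(-9\right) \left(-11\right) = 99$)
$A{\left(U \right)} = 4 U^{2}$ ($A{\left(U \right)} = 4 U U = 4 U^{2}$)
$\frac{1}{A{\left(r \right)} + 434} = \frac{1}{4 \cdot 99^{2} + 434} = \frac{1}{4 \cdot 9801 + 434} = \frac{1}{39204 + 434} = \frac{1}{39638}$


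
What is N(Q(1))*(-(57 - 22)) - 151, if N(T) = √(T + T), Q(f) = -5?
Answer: -151 - 35*I*√10 ≈ -151.0 - 110.68*I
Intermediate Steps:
N(T) = √2*√T (N(T) = √(2*T) = √2*√T)
N(Q(1))*(-(57 - 22)) - 151 = (√2*√(-5))*(-(57 - 22)) - 151 = (√2*(I*√5))*(-1*35) - 151 = (I*√10)*(-35) - 151 = -35*I*√10 - 151 = -151 - 35*I*√10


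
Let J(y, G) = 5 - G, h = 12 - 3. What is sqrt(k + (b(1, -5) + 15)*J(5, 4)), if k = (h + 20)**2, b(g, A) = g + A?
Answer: 2*sqrt(213) ≈ 29.189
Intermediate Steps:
h = 9
b(g, A) = A + g
k = 841 (k = (9 + 20)**2 = 29**2 = 841)
sqrt(k + (b(1, -5) + 15)*J(5, 4)) = sqrt(841 + ((-5 + 1) + 15)*(5 - 1*4)) = sqrt(841 + (-4 + 15)*(5 - 4)) = sqrt(841 + 11*1) = sqrt(841 + 11) = sqrt(852) = 2*sqrt(213)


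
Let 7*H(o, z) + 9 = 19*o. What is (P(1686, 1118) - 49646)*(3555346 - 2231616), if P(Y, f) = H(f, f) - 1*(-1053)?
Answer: -422161324140/7 ≈ -6.0309e+10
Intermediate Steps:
H(o, z) = -9/7 + 19*o/7 (H(o, z) = -9/7 + (19*o)/7 = -9/7 + 19*o/7)
P(Y, f) = 7362/7 + 19*f/7 (P(Y, f) = (-9/7 + 19*f/7) - 1*(-1053) = (-9/7 + 19*f/7) + 1053 = 7362/7 + 19*f/7)
(P(1686, 1118) - 49646)*(3555346 - 2231616) = ((7362/7 + (19/7)*1118) - 49646)*(3555346 - 2231616) = ((7362/7 + 21242/7) - 49646)*1323730 = (28604/7 - 49646)*1323730 = -318918/7*1323730 = -422161324140/7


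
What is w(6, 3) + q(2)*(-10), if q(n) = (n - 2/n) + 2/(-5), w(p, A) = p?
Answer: 0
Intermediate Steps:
q(n) = -⅖ + n - 2/n (q(n) = (n - 2/n) + 2*(-⅕) = (n - 2/n) - ⅖ = -⅖ + n - 2/n)
w(6, 3) + q(2)*(-10) = 6 + (-⅖ + 2 - 2/2)*(-10) = 6 + (-⅖ + 2 - 2*½)*(-10) = 6 + (-⅖ + 2 - 1)*(-10) = 6 + (⅗)*(-10) = 6 - 6 = 0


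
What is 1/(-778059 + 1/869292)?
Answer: -869292/676360464227 ≈ -1.2852e-6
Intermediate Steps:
1/(-778059 + 1/869292) = 1/(-676360464227/869292) = -869292/676360464227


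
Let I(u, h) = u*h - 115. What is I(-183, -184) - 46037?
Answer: -12480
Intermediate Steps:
I(u, h) = -115 + h*u (I(u, h) = h*u - 115 = -115 + h*u)
I(-183, -184) - 46037 = (-115 - 184*(-183)) - 46037 = (-115 + 33672) - 46037 = 33557 - 46037 = -12480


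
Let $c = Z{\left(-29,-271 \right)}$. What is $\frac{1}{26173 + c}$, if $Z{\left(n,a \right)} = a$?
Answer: $\frac{1}{25902} \approx 3.8607 \cdot 10^{-5}$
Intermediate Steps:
$c = -271$
$\frac{1}{26173 + c} = \frac{1}{26173 - 271} = \frac{1}{25902}$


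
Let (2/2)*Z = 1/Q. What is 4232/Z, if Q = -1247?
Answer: -5277304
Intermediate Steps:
Z = -1/1247 (Z = 1/(-1247) = -1/1247 ≈ -0.00080192)
4232/Z = 4232/(-1/1247) = 4232*(-1247) = -5277304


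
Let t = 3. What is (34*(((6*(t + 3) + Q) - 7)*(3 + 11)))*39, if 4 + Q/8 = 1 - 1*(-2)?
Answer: 389844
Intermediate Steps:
Q = -8 (Q = -32 + 8*(1 - 1*(-2)) = -32 + 8*(1 + 2) = -32 + 8*3 = -32 + 24 = -8)
(34*(((6*(t + 3) + Q) - 7)*(3 + 11)))*39 = (34*(((6*(3 + 3) - 8) - 7)*(3 + 11)))*39 = (34*(((6*6 - 8) - 7)*14))*39 = (34*(((36 - 8) - 7)*14))*39 = (34*((28 - 7)*14))*39 = (34*(21*14))*39 = (34*294)*39 = 9996*39 = 389844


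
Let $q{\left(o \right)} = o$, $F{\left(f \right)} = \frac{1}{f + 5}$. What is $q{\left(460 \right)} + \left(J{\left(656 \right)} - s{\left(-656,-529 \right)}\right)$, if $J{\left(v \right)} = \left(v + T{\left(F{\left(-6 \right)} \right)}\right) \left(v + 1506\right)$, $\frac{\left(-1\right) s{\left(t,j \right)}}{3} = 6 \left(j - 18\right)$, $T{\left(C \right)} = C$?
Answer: $1406724$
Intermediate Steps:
$F{\left(f \right)} = \frac{1}{5 + f}$
$s{\left(t,j \right)} = 324 - 18 j$ ($s{\left(t,j \right)} = - 3 \cdot 6 \left(j - 18\right) = - 3 \cdot 6 \left(-18 + j\right) = - 3 \left(-108 + 6 j\right) = 324 - 18 j$)
$J{\left(v \right)} = \left(-1 + v\right) \left(1506 + v\right)$ ($J{\left(v \right)} = \left(v + \frac{1}{5 - 6}\right) \left(v + 1506\right) = \left(v + \frac{1}{-1}\right) \left(1506 + v\right) = \left(v - 1\right) \left(1506 + v\right) = \left(-1 + v\right) \left(1506 + v\right)$)
$q{\left(460 \right)} + \left(J{\left(656 \right)} - s{\left(-656,-529 \right)}\right) = 460 + \left(\left(-1506 + 656^{2} + 1505 \cdot 656\right) - \left(324 - -9522\right)\right) = 460 + \left(\left(-1506 + 430336 + 987280\right) - \left(324 + 9522\right)\right) = 460 + \left(1416110 - 9846\right) = 460 + 1406264 = 1406724$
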